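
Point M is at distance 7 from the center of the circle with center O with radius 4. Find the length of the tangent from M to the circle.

Let T be the point of tangency. Then OT ⊥ MT (radius ⊥ tangent).
In right triangle OTM: OM² = OT² + MT²
7² = 4² + MT²
MT² = 33, MT = sqrt(33)

sqrt(33)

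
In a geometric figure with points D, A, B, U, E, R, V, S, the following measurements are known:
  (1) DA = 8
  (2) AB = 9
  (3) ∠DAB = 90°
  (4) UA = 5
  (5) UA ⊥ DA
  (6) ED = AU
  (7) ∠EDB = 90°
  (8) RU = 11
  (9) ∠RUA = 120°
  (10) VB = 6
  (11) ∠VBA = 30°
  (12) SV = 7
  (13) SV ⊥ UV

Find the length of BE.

From the given relations: ED = AU = 5.
Step 1: By the law of cosines on triangle BAD: BD² = 9² + 8² − 2·9·8·cos(90°) = 145, so BD = √145.
Step 2: By the law of cosines on triangle BDE: BE² = √145² + 5² − 2·√145·5·cos(90°) = 170, so BE = √170.

Therefore, the length of BE = √170.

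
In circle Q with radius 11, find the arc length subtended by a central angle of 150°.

Arc length = 2πr × θ/360
= 2π × 11 × 5/12
= 55*pi/6

55*pi/6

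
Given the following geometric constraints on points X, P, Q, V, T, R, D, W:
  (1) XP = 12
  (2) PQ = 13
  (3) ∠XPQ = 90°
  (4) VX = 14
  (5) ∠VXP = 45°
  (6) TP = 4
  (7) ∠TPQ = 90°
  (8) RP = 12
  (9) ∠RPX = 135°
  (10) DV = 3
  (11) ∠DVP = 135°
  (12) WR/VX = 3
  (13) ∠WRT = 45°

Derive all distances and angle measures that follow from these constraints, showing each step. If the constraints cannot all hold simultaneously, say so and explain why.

The constraints are consistent.

From the given relations:
  WR = 3·VX = 3·14 = 42

Step 1: From XP = 12, PQ = 13, and ∠XPQ = 90°, by the law of cosines:
  XQ² = XP² + PQ² - 2·XP·PQ·cos(90°) = 144 + 169 - 0 = 313
  XQ ≈ 17.69

Step 2: From XP = 12, PR = 12, and ∠XPR = 135°, by the law of cosines:
  XR² = XP² + PR² - 2·XP·PR·cos(135°) = 144 + 144 + 203.6 = 491.6
  XR ≈ 22.17

Step 3: From PX = 12, XV = 14, and ∠PXV = 45°, by the law of cosines:
  PV² = PX² + XV² - 2·PX·XV·cos(45°) = 144 + 196 - 237.6 = 102.4
  PV ≈ 10.12

Step 4: From QP = 13, PT = 4, and ∠QPT = 90°, by the law of cosines:
  QT² = QP² + PT² - 2·QP·PT·cos(90°) = 169 + 16 - 0 = 185
  QT = √185

Step 5: From PV = 10.12, VD = 3, and ∠PVD = 135°, by the law of cosines:
  PD² = PV² + VD² - 2·PV·VD·cos(135°) = 102.4 + 9 + 42.94 = 154.3
  PD ≈ 12.42

Step 6: From XP = 12, XQ = 17.69, PQ = 13, by the inverse law of cosines:
  cos(∠PXQ) = (XP² + XQ² - PQ²) / (2·XP·XQ)
  ∠PXQ = 47.29°

Step 7: From XP = 12, XR = 22.17, PR = 12, by the inverse law of cosines:
  cos(∠PXR) = (XP² + XR² - PR²) / (2·XP·XR)
  ∠PXR = 22.5°

Step 8: From PV = 10.12, PX = 12, VX = 14, by the inverse law of cosines:
  cos(∠VPX) = (PV² + PX² - VX²) / (2·PV·PX)
  ∠VPX = 78.02°

Step 9: From QP = 13, QT = √185, PT = 4, by the inverse law of cosines:
  cos(∠PQT) = (QP² + QT² - PT²) / (2·QP·QT)
  ∠PQT = 17.1°

Step 10: From QP = 13, QX = 17.69, PX = 12, by the inverse law of cosines:
  cos(∠PQX) = (QP² + QX² - PX²) / (2·QP·QX)
  ∠PQX = 42.71°

Step 11: From VP = 10.12, VX = 14, PX = 12, by the inverse law of cosines:
  cos(∠PVX) = (VP² + VX² - PX²) / (2·VP·VX)
  ∠PVX = 56.98°

Step 12: From TP = 4, TQ = √185, PQ = 13, by the inverse law of cosines:
  cos(∠PTQ) = (TP² + TQ² - PQ²) / (2·TP·TQ)
  ∠PTQ = 72.9°

Step 13: From RP = 12, RX = 22.17, PX = 12, by the inverse law of cosines:
  cos(∠PRX) = (RP² + RX² - PX²) / (2·RP·RX)
  ∠PRX = 22.5°

Step 14: From PD = 12.42, PV = 10.12, DV = 3, by the inverse law of cosines:
  cos(∠DPV) = (PD² + PV² - DV²) / (2·PD·PV)
  ∠DPV = 9.83°

Step 15: From DP = 12.42, DV = 3, PV = 10.12, by the inverse law of cosines:
  cos(∠PDV) = (DP² + DV² - PV²) / (2·DP·DV)
  ∠PDV = 35.17°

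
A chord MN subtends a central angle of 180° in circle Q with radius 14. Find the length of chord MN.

Chord = 2(14) sin(90°) = 28

28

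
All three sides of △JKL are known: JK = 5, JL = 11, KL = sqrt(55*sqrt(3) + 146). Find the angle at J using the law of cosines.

When all three sides of a triangle are known, the law of cosines can be rearranged to find any angle.
cos(C) = (a² + b² - c²) / (2ab) gives cos(J) = -sqrt(3)/2.
Taking the inverse cosine: J = 150°.

150°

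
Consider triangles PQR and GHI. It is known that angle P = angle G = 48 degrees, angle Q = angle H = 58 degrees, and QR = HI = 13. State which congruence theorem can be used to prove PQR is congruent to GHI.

The given information provides:
angle P = angle G = 48 degrees, angle Q = angle H = 58 degrees, and QR = HI = 13
This matches the AAS congruence theorem.
Two pairs of corresponding angles and a non-included side are equal (Angle-Angle-Side).

AAS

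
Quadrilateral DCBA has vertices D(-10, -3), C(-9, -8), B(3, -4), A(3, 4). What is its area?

Using the Shoelace formula for a quadrilateral (vertices in order):
Area = (1/2)|sum of (x_i * y_(i+1) - x_(i+1) * y_i)|
Terms: (-10*-8 - -9*-3) = 53, (-9*-4 - 3*-8) = 60, (3*4 - 3*-4) = 24, (3*-3 - -10*4) = 31
Sum = 168
Area = (1/2)(168) = 84

84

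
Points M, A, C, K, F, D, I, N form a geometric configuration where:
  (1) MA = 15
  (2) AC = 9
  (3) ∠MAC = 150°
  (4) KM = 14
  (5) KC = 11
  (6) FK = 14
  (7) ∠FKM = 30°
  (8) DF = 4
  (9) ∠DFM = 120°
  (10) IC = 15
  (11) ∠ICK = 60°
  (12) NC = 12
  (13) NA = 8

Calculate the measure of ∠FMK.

Step 1: By the law of cosines on triangle MKF: MF² = 14² + 14² − 2·14·14·cos(30°) = 52.52, so MF ≈ 7.25.
Step 2: By the inverse law of cosines on triangle FMK: cos(∠FMK) = (7.25² + 14² − 14²) / (2·7.25·14) = 52.52/202.91 = 0.2588, so ∠FMK = 75°.

Therefore, the measure of angle ∠FMK = 75°.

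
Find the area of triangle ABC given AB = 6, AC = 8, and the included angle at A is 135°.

Area = (1/2) * AB * AC * sin(A)
Area = (1/2) * 6 * 8 * sin(135°)
Area = (1/2) * 6 * 8 * sqrt(2)/2
Area = 12*sqrt(2)

12*sqrt(2)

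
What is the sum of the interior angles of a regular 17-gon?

The sum of interior angles of an n-sided polygon is (n - 2) * 180.
For n = 17: (17 - 2) * 180 = 15 * 180 = 2700 degrees.

2700 degrees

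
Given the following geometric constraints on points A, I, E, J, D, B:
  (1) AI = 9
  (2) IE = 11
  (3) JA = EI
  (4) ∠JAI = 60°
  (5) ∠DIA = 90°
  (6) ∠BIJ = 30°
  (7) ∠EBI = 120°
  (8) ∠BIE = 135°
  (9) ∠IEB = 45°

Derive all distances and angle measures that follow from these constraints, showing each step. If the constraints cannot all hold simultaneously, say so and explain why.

These constraints are not satisfiable: (7), (8) and (9) are the three interior angles of triangle EBI, which must sum to 180°, but 120° + 135° + 45° = 300°. No planar figure meets all of them, so nothing further can be derived.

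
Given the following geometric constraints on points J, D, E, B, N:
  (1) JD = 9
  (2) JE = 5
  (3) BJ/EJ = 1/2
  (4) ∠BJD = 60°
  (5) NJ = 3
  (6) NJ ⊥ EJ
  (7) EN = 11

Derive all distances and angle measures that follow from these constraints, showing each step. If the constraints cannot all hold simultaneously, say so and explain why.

These constraints are not satisfiable: by the triangle inequality in triangle JEN, (2) JE = 5 and (5) NJ = 3 force EN ≤ 5 + 3 = 8, but (7) says EN = 11. No planar figure meets all of them, so nothing further can be derived.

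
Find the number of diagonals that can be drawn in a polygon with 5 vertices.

Total line segments between 5 vertices = C(5,2) = 10.
Subtract the 5 sides: 10 - 5 = 5 diagonals.

5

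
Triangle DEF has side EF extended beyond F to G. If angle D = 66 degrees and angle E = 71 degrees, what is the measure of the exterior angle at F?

By the exterior angle theorem, an exterior angle of a triangle equals the sum of the two remote interior angles.
Exterior angle = angle D + angle E
Exterior angle = 66 + 71 = 137 degrees

137 degrees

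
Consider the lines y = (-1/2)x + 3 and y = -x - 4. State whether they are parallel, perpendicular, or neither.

Slope of line 1: m1 = -1/2
Slope of line 2: m2 = -1
m1 != m2 (-1/2 != -1), so not parallel.
m1 * m2 = (-1/2) * (-1) = 1/2 != -1, so not perpendicular.
The lines are neither parallel nor perpendicular.

Neither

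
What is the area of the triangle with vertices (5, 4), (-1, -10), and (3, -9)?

Using the Shoelace formula for a triangle:
Area = (1/2)|x0(y1 - y2) + x1(y2 - y0) + x2(y0 - y1)|
Area = (1/2)|5(-10 - -9) + -1(-9 - 4) + 3(4 - -10)|
Area = (1/2)|-5 + 13 + 42|
Area = (1/2)|50|
Area = (1/2)(50)
Area = 25

25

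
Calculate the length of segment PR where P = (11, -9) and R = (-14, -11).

d = sqrt((-14 - 11)^2 + (-11 - -9)^2)
d = sqrt(-25^2 + -2^2)
d = sqrt(625 + 4)
d = sqrt(629)

sqrt(629)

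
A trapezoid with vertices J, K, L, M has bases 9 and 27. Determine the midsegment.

The midsegment (median) of a trapezoid connects the midpoints of the non-parallel sides.
Its length is the average of the two bases: (9 + 27) / 2 = 18.

18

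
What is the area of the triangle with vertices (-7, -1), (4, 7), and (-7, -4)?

Shoelace: Area = (1/2)|-7(7--4) + 4(-4--1) + -7(-1-7)| = (1/2)(33) = 33/2

33/2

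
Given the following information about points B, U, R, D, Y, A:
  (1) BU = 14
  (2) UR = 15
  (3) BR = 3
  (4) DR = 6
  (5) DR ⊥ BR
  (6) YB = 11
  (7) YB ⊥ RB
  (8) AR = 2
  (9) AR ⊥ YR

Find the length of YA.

Step 1: By the law of cosines on triangle RBY: RY² = 3² + 11² − 2·3·11·cos(90°) = 130, so RY = √130.
Step 2: By the law of cosines on triangle YRA: YA² = √130² + 2² − 2·√130·2·cos(90°) = 134, so YA = √134.

Therefore, the length of YA = √134.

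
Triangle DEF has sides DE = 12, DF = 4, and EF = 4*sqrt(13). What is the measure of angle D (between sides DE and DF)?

cos(D) = (12² + 4² - (4*sqrt(13))²) / (2 × 12 × 4) = -1/2, so D = arccos(-1/2) = 120°.

120°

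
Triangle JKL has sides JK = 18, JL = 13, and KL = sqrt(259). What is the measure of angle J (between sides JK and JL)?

When all three sides of a triangle are known, the law of cosines can be rearranged to find any angle.
cos(C) = (a² + b² - c²) / (2ab) gives cos(J) = 1/2.
Taking the inverse cosine: J = 60°.

60°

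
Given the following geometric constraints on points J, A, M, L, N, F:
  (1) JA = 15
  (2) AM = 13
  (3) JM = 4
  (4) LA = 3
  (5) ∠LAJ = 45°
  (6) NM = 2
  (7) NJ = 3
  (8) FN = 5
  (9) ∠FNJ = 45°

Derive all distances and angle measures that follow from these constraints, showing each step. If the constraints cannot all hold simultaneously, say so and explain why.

The constraints are consistent.

Step 1: From JA = 15, AL = 3, and ∠JAL = 45°, by the law of cosines:
  JL² = JA² + AL² - 2·JA·AL·cos(45°) = 225 + 9 - 63.64 = 170.4
  JL ≈ 13.05

Step 2: From JN = 3, NF = 5, and ∠JNF = 45°, by the law of cosines:
  JF² = JN² + NF² - 2·JN·NF·cos(45°) = 9 + 25 - 21.21 = 12.79
  JF ≈ 3.58

Step 3: From JA = 15, JM = 4, AM = 13, by the inverse law of cosines:
  cos(∠AJM) = (JA² + JM² - AM²) / (2·JA·JM)
  ∠AJM = 53.13°

Step 4: From JM = 4, JN = 3, MN = 2, by the inverse law of cosines:
  cos(∠MJN) = (JM² + JN² - MN²) / (2·JM·JN)
  ∠MJN = 28.96°

Step 5: From AJ = 15, AM = 13, JM = 4, by the inverse law of cosines:
  cos(∠JAM) = (AJ² + AM² - JM²) / (2·AJ·AM)
  ∠JAM = 14.25°

Step 6: From MA = 13, MJ = 4, AJ = 15, by the inverse law of cosines:
  cos(∠AMJ) = (MA² + MJ² - AJ²) / (2·MA·MJ)
  ∠AMJ = 112.62°

Step 7: From MJ = 4, MN = 2, JN = 3, by the inverse law of cosines:
  cos(∠JMN) = (MJ² + MN² - JN²) / (2·MJ·MN)
  ∠JMN = 46.57°

Step 8: From NJ = 3, NM = 2, JM = 4, by the inverse law of cosines:
  cos(∠JNM) = (NJ² + NM² - JM²) / (2·NJ·NM)
  ∠JNM = 104.48°

Step 9: From JA = 15, JL = 13.05, AL = 3, by the inverse law of cosines:
  cos(∠AJL) = (JA² + JL² - AL²) / (2·JA·JL)
  ∠AJL = 9.35°

Step 10: From JF = 3.58, JN = 3, FN = 5, by the inverse law of cosines:
  cos(∠FJN) = (JF² + JN² - FN²) / (2·JF·JN)
  ∠FJN = 98.61°

Step 11: From LA = 3, LJ = 13.05, AJ = 15, by the inverse law of cosines:
  cos(∠ALJ) = (LA² + LJ² - AJ²) / (2·LA·LJ)
  ∠ALJ = 125.65°

Step 12: From FJ = 3.58, FN = 5, JN = 3, by the inverse law of cosines:
  cos(∠JFN) = (FJ² + FN² - JN²) / (2·FJ·FN)
  ∠JFN = 36.39°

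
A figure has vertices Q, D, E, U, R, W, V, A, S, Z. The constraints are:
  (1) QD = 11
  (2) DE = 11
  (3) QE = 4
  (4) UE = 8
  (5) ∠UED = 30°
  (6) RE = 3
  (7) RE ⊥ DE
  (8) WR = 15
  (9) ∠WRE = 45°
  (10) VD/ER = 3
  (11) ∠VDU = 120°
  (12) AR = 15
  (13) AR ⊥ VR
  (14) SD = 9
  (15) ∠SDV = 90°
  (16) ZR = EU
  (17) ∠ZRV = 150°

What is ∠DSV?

From the given relations: VD = 3·ER = 3·3 = 9.
Step 1: By the law of cosines on triangle SDV: SV² = 9² + 9² − 2·9·9·cos(90°) = 162, so SV = 9·√2.
Step 2: By the inverse law of cosines on triangle DSV: cos(∠DSV) = (9² + (9·√2)² − 9²) / (2·9·9·√2) = 162/229.1 = 0.7071, so ∠DSV = 45°.

Therefore, the measure of angle ∠DSV = 45°.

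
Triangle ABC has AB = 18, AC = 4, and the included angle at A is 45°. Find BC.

When two sides and the included angle are known, the law of cosines gives the third side.
c^2 = a^2 + b^2 - 2ab cos(C) generalizes the Pythagorean theorem to non-right triangles.
Here: BC^2 = 324 + 16 - 144*(sqrt(2)/2) = 340 - 72*sqrt(2)
BC = 2*sqrt(85 - 18*sqrt(2))

2*sqrt(85 - 18*sqrt(2))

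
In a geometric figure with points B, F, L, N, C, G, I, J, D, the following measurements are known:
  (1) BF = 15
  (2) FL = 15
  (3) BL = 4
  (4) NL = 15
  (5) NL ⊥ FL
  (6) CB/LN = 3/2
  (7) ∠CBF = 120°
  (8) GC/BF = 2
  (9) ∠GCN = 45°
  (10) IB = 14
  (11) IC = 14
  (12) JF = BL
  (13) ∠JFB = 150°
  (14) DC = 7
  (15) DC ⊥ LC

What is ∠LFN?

Step 1: By the law of cosines on triangle FLN: FN² = 15² + 15² − 2·15·15·cos(90°) = 450, so FN = 15·√2.
Step 2: By the inverse law of cosines on triangle LFN: cos(∠LFN) = (15² + (15·√2)² − 15²) / (2·15·15·√2) = 450/636.4 = 0.7071, so ∠LFN = 45°.

Therefore, the measure of angle ∠LFN = 45°.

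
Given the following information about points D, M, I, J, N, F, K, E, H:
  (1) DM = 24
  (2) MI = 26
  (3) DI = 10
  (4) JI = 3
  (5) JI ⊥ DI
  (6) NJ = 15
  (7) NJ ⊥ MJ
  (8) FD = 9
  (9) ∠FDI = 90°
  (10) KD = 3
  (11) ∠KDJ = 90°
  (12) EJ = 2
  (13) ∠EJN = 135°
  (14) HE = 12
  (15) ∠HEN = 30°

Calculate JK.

Step 1: By the law of cosines on triangle JID: JD² = 3² + 10² − 2·3·10·cos(90°) = 109, so JD = √109.
Step 2: By the law of cosines on triangle JDK: JK² = √109² + 3² − 2·√109·3·cos(90°) = 118, so JK = √118.

Therefore, the length of JK = √118.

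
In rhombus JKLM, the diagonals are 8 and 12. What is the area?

Area = (8 * 12) / 2 = 96 / 2 = 48

48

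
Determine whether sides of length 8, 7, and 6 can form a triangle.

Check all three triangle inequalities:
8 + 7 = 15 > 6 ✓
8 + 6 = 14 > 7 ✓
7 + 6 = 13 > 8 ✓
All conditions hold, so these sides form a valid triangle.

Yes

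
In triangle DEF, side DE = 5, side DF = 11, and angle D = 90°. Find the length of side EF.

The included angle is 90°, so the triangle is right-angled at D. The opposite side EF is the hypotenuse.
By the Pythagorean theorem: EF = sqrt(5^2 + 11^2) = sqrt(146) = sqrt(146).

sqrt(146)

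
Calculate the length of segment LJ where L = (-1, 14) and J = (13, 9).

d = sqrt((13 - -1)^2 + (9 - 14)^2)
d = sqrt(14^2 + -5^2)
d = sqrt(196 + 25)
d = sqrt(221)

sqrt(221)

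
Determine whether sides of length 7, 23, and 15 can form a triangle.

Check the triangle inequality: 7 + 15 = 22 ≤ 23.
Since the sum of two sides does not exceed the third, no triangle can be formed.

No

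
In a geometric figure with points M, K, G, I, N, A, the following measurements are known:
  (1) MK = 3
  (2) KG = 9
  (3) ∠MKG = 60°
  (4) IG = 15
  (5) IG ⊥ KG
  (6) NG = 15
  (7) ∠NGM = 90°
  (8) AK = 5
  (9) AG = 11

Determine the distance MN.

Step 1: By the law of cosines on triangle GKM: GM² = 9² + 3² − 2·9·3·cos(60°) = 63, so GM = 3·√7.
Step 2: By the law of cosines on triangle MGN: MN² = (3·√7)² + 15² − 2·3·√7·15·cos(90°) = 288, so MN = 12·√2.

Therefore, the length of MN = 12·√2.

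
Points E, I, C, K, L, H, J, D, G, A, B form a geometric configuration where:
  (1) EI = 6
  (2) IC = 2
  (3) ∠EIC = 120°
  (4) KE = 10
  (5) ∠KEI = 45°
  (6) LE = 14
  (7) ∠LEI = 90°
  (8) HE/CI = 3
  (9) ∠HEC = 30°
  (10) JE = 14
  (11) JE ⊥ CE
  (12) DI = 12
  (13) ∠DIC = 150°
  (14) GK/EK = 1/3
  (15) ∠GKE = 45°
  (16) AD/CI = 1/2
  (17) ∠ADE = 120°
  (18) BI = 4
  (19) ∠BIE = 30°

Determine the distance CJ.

Step 1: By the law of cosines on triangle EIC: EC² = 6² + 2² − 2·6·2·cos(120°) = 52, so EC = 2·√13.
Step 2: By the law of cosines on triangle CEJ: CJ² = (2·√13)² + 14² − 2·2·√13·14·cos(90°) = 248, so CJ = 2·√62.

Therefore, the length of CJ = 2·√62.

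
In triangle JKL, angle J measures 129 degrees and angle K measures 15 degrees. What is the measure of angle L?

By the triangle angle sum property, the three interior angles of any triangle add up to 180°.
We know angle J = 129° and angle K = 15°, so their sum is 144°.
Therefore angle L = 180° - 144° = 36°.

36 degrees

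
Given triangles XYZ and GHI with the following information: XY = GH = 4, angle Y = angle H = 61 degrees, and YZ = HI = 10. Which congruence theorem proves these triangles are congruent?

The given information matches SAS: Two pairs of corresponding sides and the included angle are equal (Side-Angle-Side).

SAS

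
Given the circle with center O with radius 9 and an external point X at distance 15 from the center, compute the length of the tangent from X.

Let T be the point of tangency. Then OT ⊥ XT (radius ⊥ tangent).
In right triangle OTX: OX² = OT² + XT²
15² = 9² + XT²
XT² = 144, XT = 12

12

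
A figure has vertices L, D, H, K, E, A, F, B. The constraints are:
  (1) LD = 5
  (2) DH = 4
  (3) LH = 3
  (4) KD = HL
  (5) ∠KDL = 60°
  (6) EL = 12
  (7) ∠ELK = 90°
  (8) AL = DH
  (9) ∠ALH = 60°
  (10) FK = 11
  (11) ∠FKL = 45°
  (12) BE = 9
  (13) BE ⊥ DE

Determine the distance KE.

From the given relations: KD = HL = 3.
Step 1: By the law of cosines on triangle LDK: LK² = 5² + 3² − 2·5·3·cos(60°) = 19, so LK = √19.
Step 2: By the law of cosines on triangle KLE: KE² = √19² + 12² − 2·√19·12·cos(90°) = 163, so KE = √163.

Therefore, the length of KE = √163.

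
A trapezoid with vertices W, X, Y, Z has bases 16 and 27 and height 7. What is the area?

A trapezoid's area equals the midsegment times the height.
The midsegment is (16 + 27) / 2 = 43/2.
Area = 43/2 * 7 = 301/2.

301/2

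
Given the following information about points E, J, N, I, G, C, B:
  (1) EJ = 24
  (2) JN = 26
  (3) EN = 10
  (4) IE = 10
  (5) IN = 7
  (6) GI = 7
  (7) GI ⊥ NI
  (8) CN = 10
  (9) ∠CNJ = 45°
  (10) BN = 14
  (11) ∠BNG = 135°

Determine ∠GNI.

Step 1: By the law of cosines on triangle NIG: NG² = 7² + 7² − 2·7·7·cos(90°) = 98, so NG = 7·√2.
Step 2: By the inverse law of cosines on triangle GNI: cos(∠GNI) = ((7·√2)² + 7² − 7²) / (2·7·√2·7) = 98/138.59 = 0.7071, so ∠GNI = 45°.

Therefore, the measure of angle ∠GNI = 45°.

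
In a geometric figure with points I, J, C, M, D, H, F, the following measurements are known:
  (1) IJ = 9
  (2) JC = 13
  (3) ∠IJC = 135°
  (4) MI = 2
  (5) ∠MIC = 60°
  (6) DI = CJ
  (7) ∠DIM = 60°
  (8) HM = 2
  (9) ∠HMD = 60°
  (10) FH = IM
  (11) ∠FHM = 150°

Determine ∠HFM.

From the given relations: FH = IM = 2.
Step 1: By the law of cosines on triangle FHM: FM² = 2² + 2² − 2·2·2·cos(150°) = 14.93, so FM ≈ 3.86.
Step 2: By the inverse law of cosines on triangle HFM: cos(∠HFM) = (2² + 3.86² − 2²) / (2·2·3.86) = 14.93/15.45 = 0.9659, so ∠HFM = 15°.

Therefore, the measure of angle ∠HFM = 15°.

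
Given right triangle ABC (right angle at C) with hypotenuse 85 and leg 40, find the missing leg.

By the Pythagorean theorem: BC^2 = AB^2 - AC^2
BC^2 = 85^2 - 40^2 = 7225 - 1600 = 5625
BC = sqrt(5625) = 75

75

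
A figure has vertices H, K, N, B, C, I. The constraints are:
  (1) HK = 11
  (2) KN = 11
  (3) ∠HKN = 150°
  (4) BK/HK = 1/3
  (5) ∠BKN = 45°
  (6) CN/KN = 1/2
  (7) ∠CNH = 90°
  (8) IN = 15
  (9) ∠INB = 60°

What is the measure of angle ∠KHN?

Step 1: By the law of cosines on triangle HKN: HN² = 11² + 11² − 2·11·11·cos(150°) = 451.58, so HN ≈ 21.25.
Step 2: By the inverse law of cosines on triangle KHN: cos(∠KHN) = (11² + 21.25² − 11²) / (2·11·21.25) = 451.58/467.51 = 0.9659, so ∠KHN = 15°.

Therefore, the measure of angle ∠KHN = 15°.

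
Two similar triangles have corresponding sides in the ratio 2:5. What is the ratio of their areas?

The ratio of areas of similar triangles equals the square of the side ratio.
Side ratio = 2:5
Area ratio = (2/5)^2 = 4/25 = 4:25

4:25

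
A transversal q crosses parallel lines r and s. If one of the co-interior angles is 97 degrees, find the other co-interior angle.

Co-interior angles (same-side interior) formed by parallel lines and a transversal are supplementary (sum to 180 degrees).
The given angle is 97 degrees.
The co-interior angle = 180 - 97 = 83 degrees.

83 degrees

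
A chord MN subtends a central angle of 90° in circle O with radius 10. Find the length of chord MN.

Drop a perpendicular from the center to the chord, bisecting both the chord and the central angle.
Each half-chord = r sin(θ/2) = 10 sin(45°).
The full chord = 2 × 10 × sin(45°) = 10*sqrt(2).

10*sqrt(2)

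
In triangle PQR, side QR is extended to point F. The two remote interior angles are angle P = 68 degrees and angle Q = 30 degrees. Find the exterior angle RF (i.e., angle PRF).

Exterior angle = 68 + 30 = 98 degrees (exterior angle theorem).

98 degrees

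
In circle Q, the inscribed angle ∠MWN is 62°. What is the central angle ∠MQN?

By the inscribed angle theorem, the central angle is twice the inscribed angle.
Central angle = 2 × 62° = 124°

124°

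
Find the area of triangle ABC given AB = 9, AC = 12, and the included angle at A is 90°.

When two sides and the included angle are known, the area formula is (1/2)ab sin(C).
The height from one side to the opposite vertex is 12 sin(90°) = 12.
Area = (1/2) * 9 * 12 = 54.

54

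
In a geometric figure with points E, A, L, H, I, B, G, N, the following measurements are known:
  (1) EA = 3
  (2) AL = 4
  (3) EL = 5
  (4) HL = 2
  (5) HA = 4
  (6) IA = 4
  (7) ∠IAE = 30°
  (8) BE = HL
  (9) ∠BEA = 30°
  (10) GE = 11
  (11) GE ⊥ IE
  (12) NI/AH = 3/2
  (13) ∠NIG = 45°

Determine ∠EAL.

Step 1: By the inverse law of cosines on triangle EAL: cos(∠EAL) = (3² + 4² − 5²) / (2·3·4) = 0/24 = 0, so ∠EAL = 90°.

Therefore, the measure of angle ∠EAL = 90°.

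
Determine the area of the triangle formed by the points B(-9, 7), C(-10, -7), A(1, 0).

Shoelace: Area = (1/2)|-9(-7-0) + -10(0-7) + 1(7--7)| = (1/2)(147) = 147/2

147/2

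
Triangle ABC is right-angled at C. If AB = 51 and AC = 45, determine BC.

By the Pythagorean theorem: BC^2 = AB^2 - AC^2
BC^2 = 51^2 - 45^2 = 2601 - 2025 = 576
BC = sqrt(576) = 24

24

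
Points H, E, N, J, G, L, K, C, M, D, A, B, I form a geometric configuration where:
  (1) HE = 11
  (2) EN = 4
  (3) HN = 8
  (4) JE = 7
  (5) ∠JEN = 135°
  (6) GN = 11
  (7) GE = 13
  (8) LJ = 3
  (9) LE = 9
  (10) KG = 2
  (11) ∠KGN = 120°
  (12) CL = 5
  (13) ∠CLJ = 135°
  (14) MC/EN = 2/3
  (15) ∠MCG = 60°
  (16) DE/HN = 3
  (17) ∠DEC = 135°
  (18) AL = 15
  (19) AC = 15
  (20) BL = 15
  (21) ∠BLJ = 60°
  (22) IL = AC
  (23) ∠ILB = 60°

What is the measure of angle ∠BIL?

From the given relations: IL = AC = 15.
Step 1: By the law of cosines on triangle ILB: IB² = 15² + 15² − 2·15·15·cos(60°) = 225, so IB = 15.
Step 2: By the inverse law of cosines on triangle BIL: cos(∠BIL) = (15² + 15² − 15²) / (2·15·15) = 225/450 = 0.5, so ∠BIL = 60°.

Therefore, the measure of angle ∠BIL = 60°.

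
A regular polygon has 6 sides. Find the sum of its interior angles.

The sum of interior angles of an n-sided polygon is (n - 2) * 180.
For n = 6: (6 - 2) * 180 = 4 * 180 = 720 degrees.

720 degrees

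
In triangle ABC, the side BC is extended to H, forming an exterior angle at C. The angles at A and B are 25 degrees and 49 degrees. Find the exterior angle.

Exterior angle = 25 + 49 = 74 degrees (exterior angle theorem).

74 degrees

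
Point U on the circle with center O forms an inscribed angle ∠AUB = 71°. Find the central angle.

By the inscribed angle theorem, the central angle is twice the inscribed angle.
Central angle = 2 × 71° = 142°

142°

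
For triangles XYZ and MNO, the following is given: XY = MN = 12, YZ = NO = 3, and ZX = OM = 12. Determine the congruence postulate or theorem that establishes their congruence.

The given information matches SSS: All three pairs of corresponding sides are equal (Side-Side-Side).

SSS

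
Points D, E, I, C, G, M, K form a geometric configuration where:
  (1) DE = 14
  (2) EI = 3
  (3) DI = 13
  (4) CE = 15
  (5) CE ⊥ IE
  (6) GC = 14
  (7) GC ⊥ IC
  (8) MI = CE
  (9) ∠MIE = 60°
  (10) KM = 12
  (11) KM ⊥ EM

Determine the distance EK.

From the given relations: MI = CE = 15.
Step 1: By the law of cosines on triangle EIM: EM² = 3² + 15² − 2·3·15·cos(60°) = 189, so EM = 3·√21.
Step 2: By the law of cosines on triangle EMK: EK² = (3·√21)² + 12² − 2·3·√21·12·cos(90°) = 333, so EK = 3·√37.

Therefore, the length of EK = 3·√37.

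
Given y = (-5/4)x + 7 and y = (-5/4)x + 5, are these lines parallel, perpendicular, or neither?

Slope of line 1: m1 = -5/4
Slope of line 2: m2 = -5/4
m1 = m2, so the lines are parallel.

Parallel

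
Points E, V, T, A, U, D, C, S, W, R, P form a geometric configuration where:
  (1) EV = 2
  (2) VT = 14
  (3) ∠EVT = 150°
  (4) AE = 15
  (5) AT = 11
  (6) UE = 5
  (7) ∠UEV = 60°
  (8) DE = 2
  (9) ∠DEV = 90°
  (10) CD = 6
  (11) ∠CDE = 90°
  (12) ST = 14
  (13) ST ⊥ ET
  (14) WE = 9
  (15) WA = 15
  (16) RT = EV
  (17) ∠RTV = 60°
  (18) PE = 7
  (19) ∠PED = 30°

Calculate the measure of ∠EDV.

Step 1: By the law of cosines on triangle DEV: DV² = 2² + 2² − 2·2·2·cos(90°) = 8, so DV = 2·√2.
Step 2: By the inverse law of cosines on triangle EDV: cos(∠EDV) = (2² + (2·√2)² − 2²) / (2·2·2·√2) = 8/11.31 = 0.7071, so ∠EDV = 45°.

Therefore, the measure of angle ∠EDV = 45°.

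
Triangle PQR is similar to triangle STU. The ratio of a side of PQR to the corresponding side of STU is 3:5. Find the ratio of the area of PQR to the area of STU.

Area scales with the square of linear dimensions. If every length is multiplied by 3/5, then the area is multiplied by (3/5)^2 = 9/25.
The area ratio is 9:25.

9:25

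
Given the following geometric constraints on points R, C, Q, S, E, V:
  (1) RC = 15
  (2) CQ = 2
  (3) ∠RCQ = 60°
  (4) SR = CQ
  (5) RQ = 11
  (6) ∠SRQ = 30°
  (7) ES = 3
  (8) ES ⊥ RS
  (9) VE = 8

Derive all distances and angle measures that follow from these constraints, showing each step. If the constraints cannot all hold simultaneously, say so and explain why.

These constraints are not satisfiable: (1), (2) and (3) already determine RQ: by the law of cosines RQ² = 15² + 2² − 2·15·2·cos(60°) = 199, so RQ = √199, which contradicts (5) RQ = 11. No planar figure meets all of them, so nothing further can be derived.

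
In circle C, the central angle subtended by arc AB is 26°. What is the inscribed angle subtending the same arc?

An inscribed angle intercepts an arc from a point on the circle, while the central angle intercepts the same arc from the center.
The inscribed angle is always half the central angle: 26° / 2 = 13°.

13°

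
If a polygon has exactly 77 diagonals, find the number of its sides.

Using d = n(n - 3)/2, we solve 77 = n(n - 3)/2.
So n(n - 3) = 154.
Testing n = 14: 14 * 11 = 154 = 154. Correct.
The polygon has 14 sides.

14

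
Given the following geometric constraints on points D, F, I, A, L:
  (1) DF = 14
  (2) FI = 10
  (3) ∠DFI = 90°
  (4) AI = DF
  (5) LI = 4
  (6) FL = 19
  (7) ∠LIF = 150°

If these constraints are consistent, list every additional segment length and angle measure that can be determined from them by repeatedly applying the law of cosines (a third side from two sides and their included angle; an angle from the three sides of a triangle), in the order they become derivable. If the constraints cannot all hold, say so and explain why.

These constraints are not satisfiable: by the triangle inequality in triangle IFL, (2) FI = 10 and (5) LI = 4 force FL ≤ 10 + 4 = 14, but (6) says FL = 19. No planar figure meets all of them, so nothing further can be derived.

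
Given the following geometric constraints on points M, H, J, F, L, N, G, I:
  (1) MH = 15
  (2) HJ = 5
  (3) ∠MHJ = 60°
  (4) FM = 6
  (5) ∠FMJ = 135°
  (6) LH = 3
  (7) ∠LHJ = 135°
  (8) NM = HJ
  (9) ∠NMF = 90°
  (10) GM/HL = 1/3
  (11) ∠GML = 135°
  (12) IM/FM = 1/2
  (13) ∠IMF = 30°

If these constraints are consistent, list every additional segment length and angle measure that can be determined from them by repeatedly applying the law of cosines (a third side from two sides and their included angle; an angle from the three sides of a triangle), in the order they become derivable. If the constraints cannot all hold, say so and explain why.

The constraints are consistent. Derivable facts, in order:
After 1 step:
- FI ≈ 3.72
- FN = √61
- JL ≈ 7.43
- MJ = 5·√7
After 2 steps:
- JF ≈ 17.98
- ∠FIM = 126.21°
- ∠FNM = 50.19°
- ∠HJL = 16.59°
- ∠HJM = 100.89°
- ∠HLJ = 28.41°
- ∠HMJ = 19.11°
- ∠IFM = 23.79°
- ∠MFN = 39.81°
After 3 steps:
- ∠FJM = 13.65°
- ∠JFM = 31.35°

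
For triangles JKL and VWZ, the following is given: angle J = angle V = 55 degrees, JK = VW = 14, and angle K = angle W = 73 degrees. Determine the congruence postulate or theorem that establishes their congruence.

The given information matches ASA: Two pairs of corresponding angles and the included side are equal (Angle-Side-Angle).

ASA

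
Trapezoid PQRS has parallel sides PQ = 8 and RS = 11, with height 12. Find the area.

Area = (8 + 11) * 12 / 2 = 228 / 2 = 114

114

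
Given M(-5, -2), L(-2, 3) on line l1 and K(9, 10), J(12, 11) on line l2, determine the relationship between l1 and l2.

Slope of line 1: m1 = (3 - -2)/(-2 - -5) = 5/3 = 5/3
Slope of line 2: m2 = (11 - 10)/(12 - 9) = 1/3 = 1/3
For parallel lines we need equal slopes: 5/3 != 1/3.
For perpendicular lines we need m1*m2 = -1: (5/3)(1/3) = 5/9 != -1.
Since neither condition holds, the lines are neither parallel nor perpendicular.

Neither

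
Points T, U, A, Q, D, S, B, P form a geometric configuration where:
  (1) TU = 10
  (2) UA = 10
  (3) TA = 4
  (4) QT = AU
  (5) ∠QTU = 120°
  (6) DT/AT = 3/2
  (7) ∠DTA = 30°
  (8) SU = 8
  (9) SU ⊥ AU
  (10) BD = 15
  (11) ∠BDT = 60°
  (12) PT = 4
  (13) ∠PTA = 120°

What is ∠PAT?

Step 1: By the law of cosines on triangle ATP: AP² = 4² + 4² − 2·4·4·cos(120°) = 48, so AP = 4·√3.
Step 2: By the inverse law of cosines on triangle PAT: cos(∠PAT) = ((4·√3)² + 4² − 4²) / (2·4·√3·4) = 48/55.43 = 0.866, so ∠PAT = 30°.

Therefore, the measure of angle ∠PAT = 30°.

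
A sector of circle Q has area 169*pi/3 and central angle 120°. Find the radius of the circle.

r² = 360 × 169*pi/3 / (π × 120) = 169, so r = 13.

13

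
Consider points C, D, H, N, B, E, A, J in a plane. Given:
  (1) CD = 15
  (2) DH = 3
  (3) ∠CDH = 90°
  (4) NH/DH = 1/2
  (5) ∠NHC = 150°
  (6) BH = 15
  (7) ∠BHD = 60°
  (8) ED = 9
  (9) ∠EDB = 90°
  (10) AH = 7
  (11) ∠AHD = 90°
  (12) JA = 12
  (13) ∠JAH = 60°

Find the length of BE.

Step 1: By the law of cosines on triangle BHD: BD² = 15² + 3² − 2·15·3·cos(60°) = 189, so BD = 3·√21.
Step 2: By the law of cosines on triangle BDE: BE² = (3·√21)² + 9² − 2·3·√21·9·cos(90°) = 270, so BE = 3·√30.

Therefore, the length of BE = 3·√30.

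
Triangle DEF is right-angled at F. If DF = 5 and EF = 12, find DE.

By the Pythagorean theorem: DE^2 = DF^2 + EF^2
DE^2 = 5^2 + 12^2 = 25 + 144 = 169
DE = sqrt(169) = 13

13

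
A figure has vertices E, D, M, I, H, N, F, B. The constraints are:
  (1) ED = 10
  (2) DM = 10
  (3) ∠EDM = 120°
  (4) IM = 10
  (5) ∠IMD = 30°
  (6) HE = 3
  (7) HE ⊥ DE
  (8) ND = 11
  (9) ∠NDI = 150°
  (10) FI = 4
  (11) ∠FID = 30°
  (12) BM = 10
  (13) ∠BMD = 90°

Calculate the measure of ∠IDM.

Step 1: By the law of cosines on triangle DMI: DI² = 10² + 10² − 2·10·10·cos(30°) = 26.79, so DI ≈ 5.18.
Step 2: By the inverse law of cosines on triangle IDM: cos(∠IDM) = (5.18² + 10² − 10²) / (2·5.18·10) = 26.79/103.53 = 0.2588, so ∠IDM = 75°.

Therefore, the measure of angle ∠IDM = 75°.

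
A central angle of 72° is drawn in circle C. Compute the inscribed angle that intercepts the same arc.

An inscribed angle intercepts an arc from a point on the circle, while the central angle intercepts the same arc from the center.
The inscribed angle is always half the central angle: 72° / 2 = 36°.

36°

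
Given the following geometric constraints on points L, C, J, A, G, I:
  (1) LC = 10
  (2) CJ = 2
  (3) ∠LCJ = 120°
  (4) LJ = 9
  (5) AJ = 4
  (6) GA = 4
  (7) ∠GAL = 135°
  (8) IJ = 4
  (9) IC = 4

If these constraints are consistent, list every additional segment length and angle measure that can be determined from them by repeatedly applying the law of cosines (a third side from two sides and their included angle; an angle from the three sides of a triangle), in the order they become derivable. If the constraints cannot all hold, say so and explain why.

These constraints are not satisfiable: (1), (2) and (3) already determine LJ: by the law of cosines LJ² = 10² + 2² − 2·10·2·cos(120°) = 124, so LJ = 2·√31, which contradicts (4) LJ = 9. No planar figure meets all of them, so nothing further can be derived.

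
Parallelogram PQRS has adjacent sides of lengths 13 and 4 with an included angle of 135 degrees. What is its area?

Area = a * b * sin(theta)
Area = 13 * 4 * sin(135 degrees)
Area = 52 * sqrt(2)/2
Area = 26*sqrt(2)

26*sqrt(2)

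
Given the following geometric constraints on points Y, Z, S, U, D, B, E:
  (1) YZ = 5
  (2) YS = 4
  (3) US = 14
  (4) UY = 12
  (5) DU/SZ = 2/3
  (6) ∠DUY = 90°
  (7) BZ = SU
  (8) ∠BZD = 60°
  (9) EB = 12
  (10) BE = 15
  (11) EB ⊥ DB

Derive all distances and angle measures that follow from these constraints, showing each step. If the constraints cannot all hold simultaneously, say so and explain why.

These constraints are not satisfiable: (9) EB = 12 and (10) BE = 15 assign two different lengths to the same segment. No planar figure meets all of them, so nothing further can be derived.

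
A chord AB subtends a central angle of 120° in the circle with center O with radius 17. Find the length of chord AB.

Drop a perpendicular from the center to the chord, bisecting both the chord and the central angle.
Each half-chord = r sin(θ/2) = 17 sin(60°).
The full chord = 2 × 17 × sin(60°) = 17*sqrt(3).

17*sqrt(3)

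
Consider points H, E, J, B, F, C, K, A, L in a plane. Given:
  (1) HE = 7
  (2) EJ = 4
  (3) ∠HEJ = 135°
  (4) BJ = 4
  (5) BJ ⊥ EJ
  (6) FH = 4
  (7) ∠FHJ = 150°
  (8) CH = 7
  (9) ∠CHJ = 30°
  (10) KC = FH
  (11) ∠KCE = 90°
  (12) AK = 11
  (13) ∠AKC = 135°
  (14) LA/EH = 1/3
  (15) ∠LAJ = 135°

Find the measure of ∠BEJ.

Step 1: By the law of cosines on triangle EJB: EB² = 4² + 4² − 2·4·4·cos(90°) = 32, so EB = 4·√2.
Step 2: By the inverse law of cosines on triangle BEJ: cos(∠BEJ) = ((4·√2)² + 4² − 4²) / (2·4·√2·4) = 32/45.25 = 0.7071, so ∠BEJ = 45°.

Therefore, the measure of angle ∠BEJ = 45°.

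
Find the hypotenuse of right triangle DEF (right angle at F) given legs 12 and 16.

DE = sqrt(12^2 + 16^2) = sqrt(400) = 20

20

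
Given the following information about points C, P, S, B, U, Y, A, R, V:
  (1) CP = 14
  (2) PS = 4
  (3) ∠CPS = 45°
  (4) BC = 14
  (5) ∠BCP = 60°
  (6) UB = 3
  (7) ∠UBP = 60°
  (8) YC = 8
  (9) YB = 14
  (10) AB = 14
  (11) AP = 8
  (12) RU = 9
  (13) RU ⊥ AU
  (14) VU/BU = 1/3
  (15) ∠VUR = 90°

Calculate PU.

Step 1: By the law of cosines on triangle BCP: BP² = 14² + 14² − 2·14·14·cos(60°) = 196, so BP = 14.
Step 2: By the law of cosines on triangle PBU: PU² = 14² + 3² − 2·14·3·cos(60°) = 163, so PU = √163.

Therefore, the length of PU = √163.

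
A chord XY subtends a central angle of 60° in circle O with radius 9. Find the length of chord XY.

Chord = 2(9) sin(30°) = 9

9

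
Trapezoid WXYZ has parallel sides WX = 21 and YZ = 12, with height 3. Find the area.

Area = (21 + 12) * 3 / 2 = 99 / 2 = 99/2

99/2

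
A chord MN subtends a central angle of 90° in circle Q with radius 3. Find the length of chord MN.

Chord = 2(3) sin(45°) = 3*sqrt(2)

3*sqrt(2)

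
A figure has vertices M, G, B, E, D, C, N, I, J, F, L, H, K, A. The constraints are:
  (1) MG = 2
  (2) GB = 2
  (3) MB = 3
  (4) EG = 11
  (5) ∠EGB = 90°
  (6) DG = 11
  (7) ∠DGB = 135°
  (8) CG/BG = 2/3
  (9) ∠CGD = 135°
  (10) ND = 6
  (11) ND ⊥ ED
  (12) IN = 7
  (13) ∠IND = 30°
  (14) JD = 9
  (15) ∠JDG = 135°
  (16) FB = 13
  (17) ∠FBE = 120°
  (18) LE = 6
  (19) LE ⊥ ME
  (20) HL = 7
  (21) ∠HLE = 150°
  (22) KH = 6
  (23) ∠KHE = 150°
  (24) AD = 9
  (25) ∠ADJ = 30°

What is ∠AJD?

Step 1: By the law of cosines on triangle JDA: JA² = 9² + 9² − 2·9·9·cos(30°) = 21.7, so JA ≈ 4.66.
Step 2: By the inverse law of cosines on triangle AJD: cos(∠AJD) = (4.66² + 9² − 9²) / (2·4.66·9) = 21.7/83.86 = 0.2588, so ∠AJD = 75°.

Therefore, the measure of angle ∠AJD = 75°.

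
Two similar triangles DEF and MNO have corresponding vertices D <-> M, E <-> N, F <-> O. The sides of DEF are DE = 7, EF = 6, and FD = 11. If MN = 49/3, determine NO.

Since the triangles are similar, the ratio of corresponding sides is constant.
Scale factor k = MN / DE = 49/3 / 7 = 7/3
NO = k * EF = 7/3 * 6 = 14

14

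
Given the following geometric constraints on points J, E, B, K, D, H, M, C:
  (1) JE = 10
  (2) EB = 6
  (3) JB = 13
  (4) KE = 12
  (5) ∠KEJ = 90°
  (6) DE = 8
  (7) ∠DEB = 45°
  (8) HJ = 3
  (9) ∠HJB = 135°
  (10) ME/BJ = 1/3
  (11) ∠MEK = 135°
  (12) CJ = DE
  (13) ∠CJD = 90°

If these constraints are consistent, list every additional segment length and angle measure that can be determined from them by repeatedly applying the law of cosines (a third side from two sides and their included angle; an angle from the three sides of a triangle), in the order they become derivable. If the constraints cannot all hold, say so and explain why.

The constraints are consistent. Derivable facts, in order:
After 1 step:
- BD ≈ 5.67
- BH ≈ 15.27
- JK = 2·√61
- KM ≈ 15.37
- ∠BEJ = 105.96°
- ∠BJE = 26.34°
- ∠EBJ = 47.7°
After 2 steps:
- ∠BDE = 48.47°
- ∠BHJ = 37.01°
- ∠DBE = 86.53°
- ∠EJK = 50.19°
- ∠EKJ = 39.81°
- ∠EKM = 11.5°
- ∠EMK = 33.5°
- ∠HBJ = 7.99°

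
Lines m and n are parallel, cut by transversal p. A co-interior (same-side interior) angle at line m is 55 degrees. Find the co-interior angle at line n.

Co-interior angles sum to 180: 180 - 55 = 125 degrees.

125 degrees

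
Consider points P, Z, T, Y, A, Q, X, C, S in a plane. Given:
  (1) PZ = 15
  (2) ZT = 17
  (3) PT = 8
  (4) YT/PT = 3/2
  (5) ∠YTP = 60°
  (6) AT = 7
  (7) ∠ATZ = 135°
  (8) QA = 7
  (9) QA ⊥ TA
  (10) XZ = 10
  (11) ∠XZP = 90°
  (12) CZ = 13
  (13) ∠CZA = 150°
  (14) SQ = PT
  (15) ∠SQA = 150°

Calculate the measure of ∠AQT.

Step 1: By the law of cosines on triangle QAT: QT² = 7² + 7² − 2·7·7·cos(90°) = 98, so QT = 7·√2.
Step 2: By the inverse law of cosines on triangle AQT: cos(∠AQT) = (7² + (7·√2)² − 7²) / (2·7·7·√2) = 98/138.59 = 0.7071, so ∠AQT = 45°.

Therefore, the measure of angle ∠AQT = 45°.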